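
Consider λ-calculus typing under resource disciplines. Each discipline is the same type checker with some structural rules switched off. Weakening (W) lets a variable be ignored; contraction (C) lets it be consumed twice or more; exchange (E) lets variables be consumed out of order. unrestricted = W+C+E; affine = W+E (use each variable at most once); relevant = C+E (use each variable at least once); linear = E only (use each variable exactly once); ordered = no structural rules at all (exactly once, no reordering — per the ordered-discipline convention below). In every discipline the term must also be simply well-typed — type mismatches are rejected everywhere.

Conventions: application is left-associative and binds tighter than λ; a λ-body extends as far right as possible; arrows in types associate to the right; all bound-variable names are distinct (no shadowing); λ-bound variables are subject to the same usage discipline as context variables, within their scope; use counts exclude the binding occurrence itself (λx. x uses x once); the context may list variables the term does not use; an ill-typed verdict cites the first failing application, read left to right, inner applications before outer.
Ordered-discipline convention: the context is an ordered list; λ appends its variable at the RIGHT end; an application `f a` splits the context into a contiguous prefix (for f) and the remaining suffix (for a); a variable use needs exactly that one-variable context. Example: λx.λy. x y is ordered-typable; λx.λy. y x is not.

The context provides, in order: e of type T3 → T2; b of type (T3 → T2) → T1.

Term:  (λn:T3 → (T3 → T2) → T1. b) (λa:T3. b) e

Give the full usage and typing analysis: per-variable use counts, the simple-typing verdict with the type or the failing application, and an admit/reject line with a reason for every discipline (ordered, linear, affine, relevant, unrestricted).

use counts: e=1, b=2, n (λ-bound)=0, a (λ-bound)=0
use order (left to right): b, b, e
typing: well-typed — term : T1
ordered: ✗, b ×2 used more than once (contraction); n, a left unused
linear: ✗, b ×2 used more than once (contraction); n, a left unused
affine: ✗, b ×2 used more than once (contraction)
relevant: ✗, n, a left unused
unrestricted: ✓, type-checks (T1) and nothing is barred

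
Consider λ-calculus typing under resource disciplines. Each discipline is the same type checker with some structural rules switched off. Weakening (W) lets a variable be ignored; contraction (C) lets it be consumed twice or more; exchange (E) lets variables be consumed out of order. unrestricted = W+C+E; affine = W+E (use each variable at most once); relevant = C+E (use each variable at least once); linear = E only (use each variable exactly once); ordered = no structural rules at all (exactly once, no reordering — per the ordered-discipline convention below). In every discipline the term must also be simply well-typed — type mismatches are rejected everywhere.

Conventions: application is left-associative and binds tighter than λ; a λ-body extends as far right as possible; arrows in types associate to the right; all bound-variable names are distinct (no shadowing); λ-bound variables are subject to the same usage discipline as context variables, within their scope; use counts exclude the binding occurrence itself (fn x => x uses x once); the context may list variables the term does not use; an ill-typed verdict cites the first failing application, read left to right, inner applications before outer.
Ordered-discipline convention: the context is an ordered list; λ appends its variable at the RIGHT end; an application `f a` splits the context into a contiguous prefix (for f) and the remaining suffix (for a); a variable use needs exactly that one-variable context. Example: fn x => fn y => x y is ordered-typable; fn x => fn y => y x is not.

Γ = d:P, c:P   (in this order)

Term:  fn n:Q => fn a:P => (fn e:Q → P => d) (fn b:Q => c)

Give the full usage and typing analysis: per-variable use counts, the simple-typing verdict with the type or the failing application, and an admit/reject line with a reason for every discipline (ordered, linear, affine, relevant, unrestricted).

use counts: d: 1; c: 1; n (bound): 0; a (bound): 0; e (bound): 0; b (bound): 0
uses in reading order: d, c
typing: well-typed — term : Q → P → P
ordered: ✗, unused: n, a, e, b — weakening required
linear: ✗, unused: n, a, e, b — weakening required
affine: ✓, no duplicate uses among d, c, n, a, e, b
relevant: ✗, unused: n, a, e, b — weakening required
unrestricted: ✓, well-typed at Q → P → P; no restrictions here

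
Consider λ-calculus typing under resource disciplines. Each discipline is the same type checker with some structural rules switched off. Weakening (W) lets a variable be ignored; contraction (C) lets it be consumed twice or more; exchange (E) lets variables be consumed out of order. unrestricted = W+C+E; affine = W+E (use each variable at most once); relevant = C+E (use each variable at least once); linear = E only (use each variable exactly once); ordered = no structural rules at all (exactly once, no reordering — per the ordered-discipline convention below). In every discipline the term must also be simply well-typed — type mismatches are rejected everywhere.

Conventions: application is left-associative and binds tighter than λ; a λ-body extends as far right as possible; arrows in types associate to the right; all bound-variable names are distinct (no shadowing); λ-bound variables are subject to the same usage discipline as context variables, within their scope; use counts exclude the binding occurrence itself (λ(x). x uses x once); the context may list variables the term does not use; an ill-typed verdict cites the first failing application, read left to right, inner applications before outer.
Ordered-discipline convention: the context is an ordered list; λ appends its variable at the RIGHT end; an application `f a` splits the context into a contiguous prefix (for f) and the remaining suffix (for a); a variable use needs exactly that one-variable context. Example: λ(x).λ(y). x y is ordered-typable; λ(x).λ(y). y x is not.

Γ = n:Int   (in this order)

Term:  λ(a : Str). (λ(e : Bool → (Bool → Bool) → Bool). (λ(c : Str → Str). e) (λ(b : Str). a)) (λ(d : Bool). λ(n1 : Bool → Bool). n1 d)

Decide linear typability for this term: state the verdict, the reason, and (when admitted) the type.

no — n, c, b left unused
use counts: n: 0; a [bound]: 1; e [bound]: 1; c [bound]: 0; b [bound]: 0; d [bound]: 1; n1 [bound]: 1
use order (left to right): e, a, n1, d
typing: the term checks, with type Str → Bool → (Bool → Bool) → Bool
summary: ordered ✗, linear ✗, affine ✓, relevant ✗, unrestricted ✓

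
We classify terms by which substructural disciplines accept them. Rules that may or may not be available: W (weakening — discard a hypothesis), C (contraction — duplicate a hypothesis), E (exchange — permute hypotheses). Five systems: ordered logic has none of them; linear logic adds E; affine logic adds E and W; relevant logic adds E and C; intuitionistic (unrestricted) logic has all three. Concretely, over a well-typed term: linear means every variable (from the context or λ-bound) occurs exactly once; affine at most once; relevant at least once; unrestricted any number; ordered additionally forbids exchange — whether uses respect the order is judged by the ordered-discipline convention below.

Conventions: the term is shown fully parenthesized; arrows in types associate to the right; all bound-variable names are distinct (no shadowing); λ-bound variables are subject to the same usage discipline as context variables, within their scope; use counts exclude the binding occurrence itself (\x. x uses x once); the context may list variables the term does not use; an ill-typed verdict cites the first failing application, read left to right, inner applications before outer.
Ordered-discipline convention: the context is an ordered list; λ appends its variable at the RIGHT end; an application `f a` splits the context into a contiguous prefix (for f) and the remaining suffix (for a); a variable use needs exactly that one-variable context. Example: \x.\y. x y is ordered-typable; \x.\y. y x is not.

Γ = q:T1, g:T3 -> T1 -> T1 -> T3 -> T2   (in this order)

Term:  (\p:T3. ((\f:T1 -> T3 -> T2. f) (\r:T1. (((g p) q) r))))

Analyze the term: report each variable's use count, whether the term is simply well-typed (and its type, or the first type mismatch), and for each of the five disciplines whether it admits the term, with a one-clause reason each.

variable uses: q ×1, g ×1, p (λ-bound) ×1, f (λ-bound) ×1, r (λ-bound) ×1
left-to-right use order: f, g, p, q, r
typing: the term checks, with type T3 -> T1 -> T3 -> T2
ordered: ✗, no ordered split (uses run f, g, p, q, r)
linear: ✓, each of q, g, p, f, r used exactly once
affine: ✓, q, g, p, f, r: no repeats, contraction unneeded
relevant: ✓, every one of q, g, p, f, r appears
unrestricted: ✓, simply typable at T3 -> T1 -> T3 -> T2; W, C, E all held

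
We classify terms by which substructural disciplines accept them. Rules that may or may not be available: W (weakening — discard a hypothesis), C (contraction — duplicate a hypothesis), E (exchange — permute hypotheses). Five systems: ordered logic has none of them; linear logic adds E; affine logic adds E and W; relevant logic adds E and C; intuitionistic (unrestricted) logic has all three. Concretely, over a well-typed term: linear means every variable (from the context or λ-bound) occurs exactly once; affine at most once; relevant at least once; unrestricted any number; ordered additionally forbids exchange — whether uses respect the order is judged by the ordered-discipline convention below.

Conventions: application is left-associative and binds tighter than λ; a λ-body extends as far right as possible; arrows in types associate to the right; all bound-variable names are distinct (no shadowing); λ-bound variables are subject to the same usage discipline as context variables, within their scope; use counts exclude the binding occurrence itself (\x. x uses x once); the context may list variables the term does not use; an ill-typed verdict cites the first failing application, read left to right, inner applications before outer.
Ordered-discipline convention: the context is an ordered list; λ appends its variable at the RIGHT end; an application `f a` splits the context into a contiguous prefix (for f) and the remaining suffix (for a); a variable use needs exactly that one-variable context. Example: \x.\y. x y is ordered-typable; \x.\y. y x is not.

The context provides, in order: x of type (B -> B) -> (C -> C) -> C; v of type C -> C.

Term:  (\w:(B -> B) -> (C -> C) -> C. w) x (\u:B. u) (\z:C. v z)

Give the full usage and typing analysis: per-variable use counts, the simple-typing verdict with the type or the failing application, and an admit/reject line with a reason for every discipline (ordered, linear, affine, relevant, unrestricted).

variable uses: x ×1, v ×1, w (bound) ×1, u (bound) ×1, z (bound) ×1
uses in reading order: w, x, u, v, z
typing: well-typed — term : C
ordered: ✓, one use each (x, v, w, u, z); ordered split holds
linear: ✓, each of x, v, w, u, z used exactly once
affine: ✓, at most one use each (x, v, w, u, z)
relevant: ✓, x, v, w, u, z: all used, weakening unneeded
unrestricted: ✓, type-checks (C) and nothing is barred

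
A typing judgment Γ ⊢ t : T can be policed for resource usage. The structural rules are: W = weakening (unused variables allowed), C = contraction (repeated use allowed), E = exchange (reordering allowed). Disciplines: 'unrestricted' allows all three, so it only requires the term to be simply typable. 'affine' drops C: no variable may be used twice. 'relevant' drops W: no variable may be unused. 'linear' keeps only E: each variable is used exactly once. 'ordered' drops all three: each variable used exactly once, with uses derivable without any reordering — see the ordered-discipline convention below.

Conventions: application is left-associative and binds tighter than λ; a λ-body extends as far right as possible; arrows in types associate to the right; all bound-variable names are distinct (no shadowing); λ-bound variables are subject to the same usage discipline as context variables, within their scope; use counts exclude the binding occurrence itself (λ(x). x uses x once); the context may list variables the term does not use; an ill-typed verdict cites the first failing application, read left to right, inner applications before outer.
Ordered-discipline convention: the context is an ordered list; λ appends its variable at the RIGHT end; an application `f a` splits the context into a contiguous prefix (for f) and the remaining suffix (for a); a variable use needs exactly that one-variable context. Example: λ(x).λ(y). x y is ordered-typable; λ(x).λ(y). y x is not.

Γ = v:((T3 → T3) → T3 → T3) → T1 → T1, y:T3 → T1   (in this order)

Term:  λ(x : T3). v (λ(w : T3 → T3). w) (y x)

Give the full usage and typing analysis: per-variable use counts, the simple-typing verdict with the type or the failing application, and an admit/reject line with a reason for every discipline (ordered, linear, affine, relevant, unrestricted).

usage: v=1, y=1, x [bound]=1, w [bound]=1
use order (left to right): v, w, y, x
typing: well-typed — term : T3 → T1
ordered: ✓, v, y, x, w once each; derivable with no W/C/E
linear: ✓, v, y, x, w: one use apiece
affine: ✓, no duplicate uses among v, y, x, w
relevant: ✓, v, y, x, w: all used, weakening unneeded
unrestricted: ✓, well-typed at T3 → T1; no restrictions here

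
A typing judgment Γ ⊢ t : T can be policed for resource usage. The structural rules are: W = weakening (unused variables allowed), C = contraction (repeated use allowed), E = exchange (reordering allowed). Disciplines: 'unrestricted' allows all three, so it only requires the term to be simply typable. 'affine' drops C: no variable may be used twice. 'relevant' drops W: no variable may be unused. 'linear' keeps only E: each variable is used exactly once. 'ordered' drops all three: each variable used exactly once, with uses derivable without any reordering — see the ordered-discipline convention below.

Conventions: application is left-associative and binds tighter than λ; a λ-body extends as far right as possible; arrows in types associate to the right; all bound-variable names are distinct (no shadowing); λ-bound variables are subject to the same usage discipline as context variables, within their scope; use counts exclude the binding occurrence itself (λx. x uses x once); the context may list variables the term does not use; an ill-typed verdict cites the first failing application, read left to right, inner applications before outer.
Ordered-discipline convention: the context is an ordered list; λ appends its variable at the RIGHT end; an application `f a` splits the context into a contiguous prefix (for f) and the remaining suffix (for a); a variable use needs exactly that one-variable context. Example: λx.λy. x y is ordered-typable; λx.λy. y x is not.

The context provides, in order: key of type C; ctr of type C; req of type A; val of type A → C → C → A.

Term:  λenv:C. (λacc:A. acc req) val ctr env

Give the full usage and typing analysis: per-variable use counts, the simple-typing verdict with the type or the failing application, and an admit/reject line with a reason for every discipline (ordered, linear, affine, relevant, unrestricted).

usage: key: 0×; ctr: 1×; req: 1×; val: 1×; env (λ-bound): 1×; acc (λ-bound): 1×
use order (left to right): acc, req, val, ctr, env
typing: ill-typed: applying a non-function (A)
ordered ✗ (fails simple typing)
linear ✗ (a type mismatch blocks all five)
affine ✗ (the type mismatch rejects it)
relevant ✗ (not simply typable)
unrestricted ✗ (fails simple typing)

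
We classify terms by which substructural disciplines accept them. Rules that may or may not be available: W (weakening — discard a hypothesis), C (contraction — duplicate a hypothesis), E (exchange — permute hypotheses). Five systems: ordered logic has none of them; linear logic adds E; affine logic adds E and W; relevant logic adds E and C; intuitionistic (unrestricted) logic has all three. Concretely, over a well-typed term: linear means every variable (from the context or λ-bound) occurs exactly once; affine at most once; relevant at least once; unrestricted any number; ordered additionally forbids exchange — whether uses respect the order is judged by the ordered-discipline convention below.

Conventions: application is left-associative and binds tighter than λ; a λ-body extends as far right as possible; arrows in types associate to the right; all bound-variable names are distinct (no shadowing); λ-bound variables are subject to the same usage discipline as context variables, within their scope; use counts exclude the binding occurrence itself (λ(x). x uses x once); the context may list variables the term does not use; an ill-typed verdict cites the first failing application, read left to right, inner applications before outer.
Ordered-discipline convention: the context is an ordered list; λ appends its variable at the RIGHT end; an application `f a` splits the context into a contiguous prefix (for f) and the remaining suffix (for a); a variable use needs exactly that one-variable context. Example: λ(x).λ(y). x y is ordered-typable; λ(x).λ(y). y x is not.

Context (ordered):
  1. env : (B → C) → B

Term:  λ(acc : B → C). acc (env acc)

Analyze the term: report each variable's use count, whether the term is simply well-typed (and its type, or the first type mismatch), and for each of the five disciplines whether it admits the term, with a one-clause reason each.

counts: env: 1×; acc (λ-bound): 2×
uses in reading order: acc, env, acc
typing: ✓ — (B → C) → C
ordered ✗ (uses contraction: acc ×2)
linear ✗ (uses contraction: acc ×2)
affine ✗ (uses contraction: acc ×2)
relevant ✓ (at least one use each (env, acc))
unrestricted ✓ (well-typed at (B → C) → C; no restrictions here)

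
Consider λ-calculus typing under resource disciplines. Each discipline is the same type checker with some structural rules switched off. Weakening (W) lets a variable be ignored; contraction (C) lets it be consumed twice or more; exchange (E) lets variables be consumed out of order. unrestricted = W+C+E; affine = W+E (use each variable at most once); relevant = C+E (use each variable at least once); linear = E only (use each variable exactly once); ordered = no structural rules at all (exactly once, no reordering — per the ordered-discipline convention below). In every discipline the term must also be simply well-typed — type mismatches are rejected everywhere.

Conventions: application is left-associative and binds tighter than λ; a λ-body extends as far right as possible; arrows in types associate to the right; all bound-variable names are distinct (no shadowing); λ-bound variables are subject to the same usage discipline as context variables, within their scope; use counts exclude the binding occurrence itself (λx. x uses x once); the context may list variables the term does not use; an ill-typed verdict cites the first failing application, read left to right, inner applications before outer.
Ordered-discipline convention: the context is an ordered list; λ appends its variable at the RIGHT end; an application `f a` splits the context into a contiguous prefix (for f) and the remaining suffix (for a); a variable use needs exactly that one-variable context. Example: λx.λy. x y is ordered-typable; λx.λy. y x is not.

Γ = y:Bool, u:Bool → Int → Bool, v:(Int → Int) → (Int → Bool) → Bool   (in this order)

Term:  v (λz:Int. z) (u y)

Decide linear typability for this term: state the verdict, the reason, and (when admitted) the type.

yes — single use per variable (y, u, v, z); term : Bool
variable uses: y ×1; u ×1; v ×1; z (λ-bound) ×1
left-to-right use order: v, z, u, y
typing: well-typed — term : Bool
across the five disciplines: ordered ✗ | linear ✓ | affine ✓ | relevant ✓ | unrestricted ✓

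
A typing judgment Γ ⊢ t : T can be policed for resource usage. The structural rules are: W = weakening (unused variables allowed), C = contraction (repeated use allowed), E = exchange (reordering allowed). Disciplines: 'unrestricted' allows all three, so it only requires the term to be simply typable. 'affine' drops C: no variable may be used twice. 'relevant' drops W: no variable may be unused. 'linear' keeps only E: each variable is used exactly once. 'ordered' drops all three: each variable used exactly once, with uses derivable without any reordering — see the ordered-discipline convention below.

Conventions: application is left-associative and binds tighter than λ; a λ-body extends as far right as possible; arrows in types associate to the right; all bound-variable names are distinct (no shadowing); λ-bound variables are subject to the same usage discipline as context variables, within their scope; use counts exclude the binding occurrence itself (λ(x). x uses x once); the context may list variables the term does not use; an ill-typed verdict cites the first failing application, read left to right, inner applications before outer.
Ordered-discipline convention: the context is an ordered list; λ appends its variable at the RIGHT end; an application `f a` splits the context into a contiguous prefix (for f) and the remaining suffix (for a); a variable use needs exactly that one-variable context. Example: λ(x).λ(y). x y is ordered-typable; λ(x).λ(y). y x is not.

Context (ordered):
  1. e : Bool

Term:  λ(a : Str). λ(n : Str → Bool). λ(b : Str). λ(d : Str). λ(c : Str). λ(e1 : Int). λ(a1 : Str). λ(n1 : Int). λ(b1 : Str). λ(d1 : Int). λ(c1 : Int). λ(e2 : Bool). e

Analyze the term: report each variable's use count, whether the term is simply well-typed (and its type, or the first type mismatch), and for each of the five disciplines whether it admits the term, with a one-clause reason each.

use counts: e: 1, a (bound): 0, n (bound): 0, b (bound): 0, d (bound): 0, c (bound): 0, e1 (bound): 0, a1 (bound): 0, n1 (bound): 0, b1 (bound): 0, d1 (bound): 0, c1 (bound): 0, e2 (bound): 0
uses in reading order: e
typing: the term checks, with type Str → (Str → Bool) → Str → Str → Str → Int → Str → Int → Str → Int → Int → Bool → Bool
ordered: ✗ — needs weakening: a, n, b, d, c, e1, a1, n1, b1, d1, c1, e2 unused
linear: ✗ — needs weakening: a, n, b, d, c, e1, a1, n1, b1, d1, c1, e2 unused
affine: ✓ — at most one use each (e, a, n, b, d, c, e1, a1, n1, b1, d1, c1, e2)
relevant: ✗ — needs weakening: a, n, b, d, c, e1, a1, n1, b1, d1, c1, e2 unused
unrestricted: ✓ — well-typed at Str → (Str → Bool) → Str → Str → Str → Int → Str → Int → Str → Int → Int → Bool → Bool; no restrictions here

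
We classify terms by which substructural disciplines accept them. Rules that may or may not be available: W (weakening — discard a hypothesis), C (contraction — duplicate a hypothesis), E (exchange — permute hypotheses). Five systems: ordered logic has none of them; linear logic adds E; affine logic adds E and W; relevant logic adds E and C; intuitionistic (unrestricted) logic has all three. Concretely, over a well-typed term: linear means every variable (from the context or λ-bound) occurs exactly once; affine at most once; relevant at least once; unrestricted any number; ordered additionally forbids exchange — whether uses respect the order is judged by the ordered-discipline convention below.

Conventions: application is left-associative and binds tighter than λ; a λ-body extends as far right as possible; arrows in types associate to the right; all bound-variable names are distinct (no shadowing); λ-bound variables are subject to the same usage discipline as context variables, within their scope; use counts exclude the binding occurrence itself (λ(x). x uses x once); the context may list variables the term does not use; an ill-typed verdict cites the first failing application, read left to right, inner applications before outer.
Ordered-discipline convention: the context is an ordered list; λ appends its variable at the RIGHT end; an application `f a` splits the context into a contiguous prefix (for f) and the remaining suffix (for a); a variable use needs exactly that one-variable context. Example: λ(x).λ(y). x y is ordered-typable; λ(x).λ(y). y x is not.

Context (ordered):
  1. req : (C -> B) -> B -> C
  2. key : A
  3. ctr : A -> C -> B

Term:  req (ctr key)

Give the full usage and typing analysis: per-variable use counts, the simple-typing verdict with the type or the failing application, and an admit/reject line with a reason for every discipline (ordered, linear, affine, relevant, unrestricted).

variable uses: req=1; key=1; ctr=1
left-to-right use order: req, ctr, key
typing: well-typed — term : B -> C
ordered: ✗ — use order req, ctr, key needs exchange
linear: ✓ — single use per variable (req, key, ctr)
affine: ✓ — req, key, ctr: no repeats, contraction unneeded
relevant: ✓ — every one of req, key, ctr appears
unrestricted: ✓ — typability at B -> C is all that's needed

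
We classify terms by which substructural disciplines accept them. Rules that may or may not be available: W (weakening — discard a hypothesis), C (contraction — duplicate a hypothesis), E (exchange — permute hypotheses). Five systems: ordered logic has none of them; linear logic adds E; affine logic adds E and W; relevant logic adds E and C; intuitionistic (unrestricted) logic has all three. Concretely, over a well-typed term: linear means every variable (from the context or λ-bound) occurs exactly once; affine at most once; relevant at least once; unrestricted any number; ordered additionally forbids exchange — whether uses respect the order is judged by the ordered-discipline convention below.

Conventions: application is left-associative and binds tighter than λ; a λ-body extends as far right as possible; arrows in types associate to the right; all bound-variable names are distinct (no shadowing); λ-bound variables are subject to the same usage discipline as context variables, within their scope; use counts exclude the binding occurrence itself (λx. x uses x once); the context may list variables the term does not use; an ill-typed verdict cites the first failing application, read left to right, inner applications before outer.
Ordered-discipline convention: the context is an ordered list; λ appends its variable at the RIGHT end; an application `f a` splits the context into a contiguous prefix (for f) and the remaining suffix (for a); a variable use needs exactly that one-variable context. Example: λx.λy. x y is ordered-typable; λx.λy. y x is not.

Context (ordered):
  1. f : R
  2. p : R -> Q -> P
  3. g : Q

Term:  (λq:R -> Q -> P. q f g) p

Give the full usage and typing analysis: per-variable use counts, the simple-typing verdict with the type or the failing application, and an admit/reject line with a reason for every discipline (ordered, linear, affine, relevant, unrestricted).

usage: f: 1, p: 1, g: 1, q (λ-bound): 1
order of uses: q, f, g, p
typing: the term checks, with type P
ordered ✗ (needs exchange: uses follow q, f, g, p)
linear ✓ (exactly-once usage across f, p, g, q)
affine ✓ (at most one use each (f, p, g, q))
relevant ✓ (every one of f, p, g, q appears)
unrestricted ✓ (simply typable at P; W, C, E all held)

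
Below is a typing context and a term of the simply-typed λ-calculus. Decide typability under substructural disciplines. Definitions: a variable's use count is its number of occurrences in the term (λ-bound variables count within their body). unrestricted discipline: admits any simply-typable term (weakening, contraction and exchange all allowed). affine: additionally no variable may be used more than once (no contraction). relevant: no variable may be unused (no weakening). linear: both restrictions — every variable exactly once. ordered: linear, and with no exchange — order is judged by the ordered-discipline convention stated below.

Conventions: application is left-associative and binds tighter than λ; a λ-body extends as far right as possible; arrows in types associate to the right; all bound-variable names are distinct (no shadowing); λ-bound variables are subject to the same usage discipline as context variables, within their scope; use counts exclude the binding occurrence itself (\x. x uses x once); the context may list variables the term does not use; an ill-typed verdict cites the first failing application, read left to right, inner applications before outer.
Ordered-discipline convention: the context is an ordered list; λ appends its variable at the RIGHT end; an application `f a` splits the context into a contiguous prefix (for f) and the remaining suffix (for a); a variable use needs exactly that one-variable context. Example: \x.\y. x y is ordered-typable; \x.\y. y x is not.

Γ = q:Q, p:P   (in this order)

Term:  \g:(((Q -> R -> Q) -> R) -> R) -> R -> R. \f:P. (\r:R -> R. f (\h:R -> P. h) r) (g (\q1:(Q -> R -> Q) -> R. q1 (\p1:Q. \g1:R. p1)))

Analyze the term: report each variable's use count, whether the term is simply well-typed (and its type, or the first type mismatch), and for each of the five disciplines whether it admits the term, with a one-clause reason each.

counts: q: 0, p: 0, g (bound): 1, f (bound): 1, r (bound): 1, h (bound): 1, q1 (bound): 1, p1 (bound): 1, g1 (bound): 0
uses in reading order: f, h, r, g, q1, p1
typing: ill-typed: can't apply a value of type P
ordered: ✗ — the type mismatch rejects it
linear: ✗ — not simply typable
affine: ✗ — fails simple typing
relevant: ✗ — a type mismatch blocks all five
unrestricted: ✗ — the type mismatch rejects it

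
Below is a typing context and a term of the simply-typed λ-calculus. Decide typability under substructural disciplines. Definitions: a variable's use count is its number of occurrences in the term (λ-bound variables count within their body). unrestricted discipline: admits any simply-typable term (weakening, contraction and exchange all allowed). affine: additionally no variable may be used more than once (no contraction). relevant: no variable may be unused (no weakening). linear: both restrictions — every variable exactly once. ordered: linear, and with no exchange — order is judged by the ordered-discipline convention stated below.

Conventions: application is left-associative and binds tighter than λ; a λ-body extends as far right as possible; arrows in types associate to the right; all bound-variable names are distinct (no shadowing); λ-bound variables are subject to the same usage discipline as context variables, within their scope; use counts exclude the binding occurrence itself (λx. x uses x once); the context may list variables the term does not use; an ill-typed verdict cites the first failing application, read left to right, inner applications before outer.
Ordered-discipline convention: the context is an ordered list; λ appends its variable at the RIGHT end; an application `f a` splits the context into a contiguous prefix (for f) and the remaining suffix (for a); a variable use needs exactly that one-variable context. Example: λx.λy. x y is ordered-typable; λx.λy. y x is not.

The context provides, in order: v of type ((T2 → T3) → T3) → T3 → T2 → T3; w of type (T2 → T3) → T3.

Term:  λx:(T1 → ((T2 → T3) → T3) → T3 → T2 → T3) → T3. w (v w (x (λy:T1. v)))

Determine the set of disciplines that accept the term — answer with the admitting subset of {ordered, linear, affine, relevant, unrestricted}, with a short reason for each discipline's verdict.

admitting disciplines: unrestricted
variable uses: v: 2×; w: 2×; x [bound]: 1×; y [bound]: 0×
use order (left to right): w, v, w, x, v
typing: well-typed at ((T1 → ((T2 → T3) → T3) → T3 → T2 → T3) → T3) → T3
ordered: ✗, needs contraction — v ×2, w ×2; unused: y — weakening required
linear: ✗, needs contraction — v ×2, w ×2; unused: y — weakening required
affine: ✗, needs contraction — v ×2, w ×2
relevant: ✗, unused: y — weakening required
unrestricted: ✓, type-checks (((T1 → ((T2 → T3) → T3) → T3 → T2 → T3) → T3) → T3) and nothing is barred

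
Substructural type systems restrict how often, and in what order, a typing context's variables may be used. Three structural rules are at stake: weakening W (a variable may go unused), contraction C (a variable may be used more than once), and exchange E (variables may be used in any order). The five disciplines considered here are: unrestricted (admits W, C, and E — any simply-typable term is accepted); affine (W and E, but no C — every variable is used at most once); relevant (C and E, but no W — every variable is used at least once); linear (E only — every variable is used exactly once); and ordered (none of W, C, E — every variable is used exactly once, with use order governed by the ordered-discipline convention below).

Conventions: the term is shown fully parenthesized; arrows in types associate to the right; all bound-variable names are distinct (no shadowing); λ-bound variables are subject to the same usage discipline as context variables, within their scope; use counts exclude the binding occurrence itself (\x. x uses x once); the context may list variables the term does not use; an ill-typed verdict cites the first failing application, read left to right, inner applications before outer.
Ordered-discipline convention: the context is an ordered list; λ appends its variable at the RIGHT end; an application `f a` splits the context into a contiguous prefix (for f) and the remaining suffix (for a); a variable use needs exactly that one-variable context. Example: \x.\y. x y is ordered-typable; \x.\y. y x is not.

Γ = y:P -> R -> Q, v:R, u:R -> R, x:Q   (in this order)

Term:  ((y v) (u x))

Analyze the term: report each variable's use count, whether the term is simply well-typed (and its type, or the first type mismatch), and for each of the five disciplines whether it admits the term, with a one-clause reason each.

use counts: y ×1; v ×1; u ×1; x ×1
uses in reading order: y, v, u, x
typing: ill-typed: an application expects P but receives R
ordered: ✗ — a type mismatch blocks all five
linear: ✗ — the type mismatch rejects it
affine: ✗ — not simply typable
relevant: ✗ — fails simple typing
unrestricted: ✗ — a type mismatch blocks all five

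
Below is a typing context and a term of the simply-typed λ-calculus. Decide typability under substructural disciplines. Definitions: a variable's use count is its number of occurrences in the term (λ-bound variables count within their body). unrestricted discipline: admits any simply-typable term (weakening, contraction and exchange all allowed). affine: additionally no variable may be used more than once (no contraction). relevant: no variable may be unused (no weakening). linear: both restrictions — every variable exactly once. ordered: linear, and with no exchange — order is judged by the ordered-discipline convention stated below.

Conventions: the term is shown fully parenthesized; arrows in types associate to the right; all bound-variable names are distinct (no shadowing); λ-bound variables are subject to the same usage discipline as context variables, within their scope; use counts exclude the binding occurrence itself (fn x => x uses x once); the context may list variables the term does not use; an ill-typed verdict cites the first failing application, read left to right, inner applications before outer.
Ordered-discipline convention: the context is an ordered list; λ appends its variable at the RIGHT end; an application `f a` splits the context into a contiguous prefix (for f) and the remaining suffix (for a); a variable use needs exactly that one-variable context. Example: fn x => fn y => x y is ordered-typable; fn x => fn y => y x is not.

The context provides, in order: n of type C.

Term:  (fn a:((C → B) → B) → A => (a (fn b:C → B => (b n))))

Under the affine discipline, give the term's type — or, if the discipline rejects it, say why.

term : (((C → B) → B) → A) → A
usage: n: 1×, a (λ-bound): 1×, b (λ-bound): 1×
uses in reading order: a, b, n
typing: ✓ — (((C → B) → B) → A) → A
summary: ordered ✗, linear ✓, affine ✓, relevant ✓, unrestricted ✓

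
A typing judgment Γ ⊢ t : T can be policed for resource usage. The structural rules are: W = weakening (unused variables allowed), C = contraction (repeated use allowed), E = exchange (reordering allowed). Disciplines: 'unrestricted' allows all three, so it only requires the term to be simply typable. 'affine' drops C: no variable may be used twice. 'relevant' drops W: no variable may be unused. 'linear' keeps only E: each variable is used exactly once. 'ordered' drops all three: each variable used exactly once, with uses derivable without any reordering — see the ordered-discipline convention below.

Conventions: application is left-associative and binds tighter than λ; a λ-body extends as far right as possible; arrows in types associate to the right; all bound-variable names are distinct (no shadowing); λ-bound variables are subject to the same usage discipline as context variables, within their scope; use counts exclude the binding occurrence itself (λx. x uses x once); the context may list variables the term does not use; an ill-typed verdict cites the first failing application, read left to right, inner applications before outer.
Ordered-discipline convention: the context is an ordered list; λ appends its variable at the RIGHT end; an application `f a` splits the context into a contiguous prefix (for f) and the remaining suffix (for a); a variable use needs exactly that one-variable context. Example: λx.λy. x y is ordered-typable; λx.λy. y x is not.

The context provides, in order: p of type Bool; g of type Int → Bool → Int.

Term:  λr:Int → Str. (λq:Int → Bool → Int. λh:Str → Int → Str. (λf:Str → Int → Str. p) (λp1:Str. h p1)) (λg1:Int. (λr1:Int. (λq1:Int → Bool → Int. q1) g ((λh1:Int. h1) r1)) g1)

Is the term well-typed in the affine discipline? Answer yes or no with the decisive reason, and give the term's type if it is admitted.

yes — no duplicate uses among p, g, r, q, h, f, p1, g1, r1, q1, h1; term : (Int → Str) → (Str → Int → Str) → Bool
usage: p: 1, g: 1, r (bound): 0, q (bound): 0, h (bound): 1, f (bound): 0, p1 (bound): 1, g1 (bound): 1, r1 (bound): 1, q1 (bound): 1, h1 (bound): 1
order of uses: p, h, p1, q1, g, h1, r1, g1
typing: well-typed — term : (Int → Str) → (Str → Int → Str) → Bool
all disciplines: ordered ✗ · linear ✗ · affine ✓ · relevant ✗ · unrestricted ✓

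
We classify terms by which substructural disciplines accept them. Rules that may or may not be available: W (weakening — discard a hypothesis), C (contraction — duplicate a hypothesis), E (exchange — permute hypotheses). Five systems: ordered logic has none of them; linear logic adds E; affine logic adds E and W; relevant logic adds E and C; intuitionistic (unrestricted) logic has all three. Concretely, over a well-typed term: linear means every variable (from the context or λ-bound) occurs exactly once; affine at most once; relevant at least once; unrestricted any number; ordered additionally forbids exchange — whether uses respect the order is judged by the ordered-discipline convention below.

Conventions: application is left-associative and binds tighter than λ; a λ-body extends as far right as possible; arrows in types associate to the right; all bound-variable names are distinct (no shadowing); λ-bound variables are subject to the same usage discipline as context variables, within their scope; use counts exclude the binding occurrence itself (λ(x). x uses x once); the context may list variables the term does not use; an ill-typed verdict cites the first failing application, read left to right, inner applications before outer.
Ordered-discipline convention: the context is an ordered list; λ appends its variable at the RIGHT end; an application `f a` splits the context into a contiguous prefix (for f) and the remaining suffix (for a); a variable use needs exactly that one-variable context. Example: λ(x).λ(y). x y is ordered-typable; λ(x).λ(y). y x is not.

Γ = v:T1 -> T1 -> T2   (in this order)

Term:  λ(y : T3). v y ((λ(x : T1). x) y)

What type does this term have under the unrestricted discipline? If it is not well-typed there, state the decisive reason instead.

not well-typed under unrestricted — not simply typable
usage: v: 1×, y [bound]: 2×, x [bound]: 1×
order of uses: v, y, x, y
typing: ill-typed: an application expects T1 but receives T3
summary: ordered ✗ · linear ✗ · affine ✗ · relevant ✗ · unrestricted ✗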